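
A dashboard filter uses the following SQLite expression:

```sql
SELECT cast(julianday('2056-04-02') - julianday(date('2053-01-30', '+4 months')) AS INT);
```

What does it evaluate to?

Adding +4 months to 2053-01-30 gives 2053-05-30.
1 day remains in May 2053 after the 30th (31 − 30).
Full months from June 2053 through March 2056 contribute their day counts.
Then 2 days into April 2056.
Total: 1 + 30 + 31 + 31 + 30 + 31 + 30 + 31 + 31 + 28 + 31 + 30 + 31 + 30 + 31 + 31 + 30 + 31 + 30 + 31 + 31 + 28 + 31 + 30 + 31 + 30 + 31 + 31 + 30 + 31 + 30 + 31 + 31 + 29 + 31 + 2 = 1038.

1038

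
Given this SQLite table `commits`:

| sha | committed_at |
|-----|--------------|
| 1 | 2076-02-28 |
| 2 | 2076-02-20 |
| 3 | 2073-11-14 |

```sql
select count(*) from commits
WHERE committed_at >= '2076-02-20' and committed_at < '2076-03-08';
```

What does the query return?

2

Rows in [2076-02-20, 2076-03-08): 2076-02-28, 2076-02-20 → 2 rows.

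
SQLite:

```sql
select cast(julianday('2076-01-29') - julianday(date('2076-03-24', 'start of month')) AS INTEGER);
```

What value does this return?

`start of month` rewinds 2076-03-24 to 2076-03-01.
2 days remain in January 2076 after the 29th (31 − 29).
February 2076: 29 days (leap year).
Then 1 day into March 2076.
Total: 2 + 29 + 1 = 32.
The subtraction is earlier − later, so the result is −32 → -32.

-32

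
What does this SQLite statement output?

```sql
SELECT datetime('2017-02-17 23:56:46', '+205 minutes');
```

205 minutes = 3h 25m; +205 minutes from 2017-02-17 23:56:46 is 2017-02-18 03:21:46 (crosses midnight).

2017-02-18 03:21:46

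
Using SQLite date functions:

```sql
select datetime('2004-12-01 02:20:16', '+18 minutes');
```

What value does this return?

+18 minutes from 2004-12-01 02:20:16 is 2004-12-01 02:38:16.

2004-12-01 02:38:16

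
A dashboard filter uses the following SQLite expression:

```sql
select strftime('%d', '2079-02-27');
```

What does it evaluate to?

27

`%d` extracts the 2-digit day of month: 27.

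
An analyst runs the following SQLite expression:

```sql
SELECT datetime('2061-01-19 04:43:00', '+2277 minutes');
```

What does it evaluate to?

2061-01-20 18:40:00

2277 minutes = 37h 57m; +2277 minutes from 2061-01-19 04:43:00 is 2061-01-20 18:40:00 (crosses midnight).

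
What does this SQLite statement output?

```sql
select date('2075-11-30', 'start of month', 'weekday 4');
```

2075-11-07

`start of month` rewinds 2075-11-30 to 2075-11-01.
`weekday 4` advances to the next Thursday; 2075-11-01 is a Friday, so it moves forward to 2075-11-07.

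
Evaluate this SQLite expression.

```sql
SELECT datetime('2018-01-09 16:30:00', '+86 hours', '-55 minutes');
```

+86 hours from 2018-01-09 16:30:00 is 2018-01-13 06:30:00 (crosses midnight).
-55 minutes from 2018-01-13 06:30:00 is 2018-01-13 05:35:00.

2018-01-13 05:35:00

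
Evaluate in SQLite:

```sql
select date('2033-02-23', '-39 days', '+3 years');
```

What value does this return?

2036-01-15

Going back 23 days from 2033-02-23 reaches 2033-01-31 (last day of January, 31 days).
Going back 16 days within January lands on 2033-01-15.
Adding +3 years to 2033-01-15 gives 2036-01-15.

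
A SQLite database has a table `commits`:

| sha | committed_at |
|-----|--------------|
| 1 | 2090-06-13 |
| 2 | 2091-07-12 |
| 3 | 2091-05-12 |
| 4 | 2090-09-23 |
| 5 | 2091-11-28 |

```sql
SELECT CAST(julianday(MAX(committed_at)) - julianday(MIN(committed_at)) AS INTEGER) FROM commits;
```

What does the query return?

533

MIN = 2090-06-13, MAX = 2091-11-28.
17 days remain in June 2090 after the 13th (30 − 13).
Full months from July 2090 through October 2091 contribute their day counts.
Then 28 days into November 2091.
Total: 17 + 31 + 31 + 30 + 31 + 30 + 31 + 31 + 28 + 31 + 30 + 31 + 30 + 31 + 31 + 30 + 31 + 28 = 533.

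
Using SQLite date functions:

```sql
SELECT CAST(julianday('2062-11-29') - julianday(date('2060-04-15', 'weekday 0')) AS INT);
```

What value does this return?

955

`weekday 0` advances to the next Sunday; 2060-04-15 is a Thursday, so it moves forward to 2060-04-18.
12 days remain in April 2060 after the 18th (30 − 18).
Full months from May 2060 through October 2062 contribute their day counts.
Then 29 days into November 2062.
Total: 12 + 31 + 30 + 31 + 31 + 30 + 31 + 30 + 31 + 31 + 28 + 31 + 30 + 31 + 30 + 31 + 31 + 30 + 31 + 30 + 31 + 31 + 28 + 31 + 30 + 31 + 30 + 31 + 31 + 30 + 31 + 29 = 955.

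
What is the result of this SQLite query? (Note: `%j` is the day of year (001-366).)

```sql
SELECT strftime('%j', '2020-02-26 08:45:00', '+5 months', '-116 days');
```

092

First apply '+5 months', '-116 days': 2020-02-26 08:45:00 → 2020-04-01 08:45:00.
Day-of-year for 2020-04-01: days since 2020-01-01 inclusive = 92, zero-padded to 092.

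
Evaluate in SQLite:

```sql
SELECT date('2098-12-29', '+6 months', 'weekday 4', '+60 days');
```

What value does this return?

2099-08-31

Adding +6 months to 2098-12-29 gives 2099-06-29.
`weekday 4` advances to the next Thursday; 2099-06-29 is a Monday, so it moves forward to 2099-07-02.
Applying '+60 days' to 2099-07-02: counting 60 days forward gives 2099-08-31.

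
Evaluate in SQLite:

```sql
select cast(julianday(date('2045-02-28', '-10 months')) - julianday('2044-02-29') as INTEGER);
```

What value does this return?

Adding -10 months to 2045-02-28 gives 2044-04-28.
0 days remain in February 2044 after the 29th (29 − 29).
March 2044: 31 days.
Then 28 days into April 2044.
Total: 0 + 31 + 28 = 59.

59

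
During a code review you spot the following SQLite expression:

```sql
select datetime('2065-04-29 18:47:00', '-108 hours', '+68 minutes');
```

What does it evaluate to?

-108 hours from 2065-04-29 18:47:00 is 2065-04-25 06:47:00 (crosses midnight).
68 minutes = 1h 8m; +68 minutes from 2065-04-25 06:47:00 is 2065-04-25 07:55:00.

2065-04-25 07:55:00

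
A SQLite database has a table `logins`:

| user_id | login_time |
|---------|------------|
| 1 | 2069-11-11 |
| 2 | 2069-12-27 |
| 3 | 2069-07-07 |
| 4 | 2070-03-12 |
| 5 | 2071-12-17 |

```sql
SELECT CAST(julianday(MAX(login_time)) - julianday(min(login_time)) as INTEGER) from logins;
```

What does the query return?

893

MIN = 2069-07-07, MAX = 2071-12-17.
24 days remain in July 2069 after the 7th (31 − 7).
Full months from August 2069 through November 2071 contribute their day counts.
Then 17 days into December 2071.
Total: 24 + 31 + 30 + 31 + 30 + 31 + 31 + 28 + 31 + 30 + 31 + 30 + 31 + 31 + 30 + 31 + 30 + 31 + 31 + 28 + 31 + 30 + 31 + 30 + 31 + 31 + 30 + 31 + 30 + 17 = 893.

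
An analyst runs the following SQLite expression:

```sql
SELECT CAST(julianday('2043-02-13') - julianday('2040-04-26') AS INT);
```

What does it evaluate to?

1023

4 days remain in April 2040 after the 26th (30 − 26).
Full months from May 2040 through January 2043 contribute their day counts.
Then 13 days into February 2043.
Total: 4 + 31 + 30 + 31 + 31 + 30 + 31 + 30 + 31 + 31 + 28 + 31 + 30 + 31 + 30 + 31 + 31 + 30 + 31 + 30 + 31 + 31 + 28 + 31 + 30 + 31 + 30 + 31 + 31 + 30 + 31 + 30 + 31 + 31 + 13 = 1023.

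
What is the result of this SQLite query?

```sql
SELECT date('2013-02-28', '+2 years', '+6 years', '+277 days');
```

2021-12-02

Adding +2 years to 2013-02-28 gives 2015-02-28.
Adding +6 years to 2015-02-28 gives 2021-02-28.
Applying '+277 days' to 2021-02-28: counting 277 days forward gives 2021-12-02.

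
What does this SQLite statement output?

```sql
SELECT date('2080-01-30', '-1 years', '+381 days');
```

2080-02-15

Adding -1 year to 2080-01-30 gives 2079-01-30.
Applying '+381 days' to 2079-01-30: counting 381 days forward gives 2080-02-15.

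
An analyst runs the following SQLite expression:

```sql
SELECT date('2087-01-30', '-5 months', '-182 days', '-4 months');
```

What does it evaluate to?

Adding -5 months to 2087-01-30 gives 2086-08-30.
Applying '-182 days' to 2086-08-30: counting 182 days back gives 2086-03-01.
Adding -4 months to 2086-03-01 gives 2085-11-01.

2085-11-01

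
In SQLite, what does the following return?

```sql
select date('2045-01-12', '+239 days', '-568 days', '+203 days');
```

2044-09-08

Applying '+239 days' to 2045-01-12: counting 239 days forward gives 2045-09-08.
Applying '-568 days' to 2045-09-08: counting 568 days back gives 2044-02-18.
Applying '+203 days' to 2044-02-18: counting 203 days forward gives 2044-09-08.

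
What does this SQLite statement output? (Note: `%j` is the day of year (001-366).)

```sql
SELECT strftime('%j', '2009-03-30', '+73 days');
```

First apply '+73 days': 2009-03-30 → 2009-06-11.
Day-of-year for 2009-06-11: days since 2009-01-01 inclusive = 162, zero-padded to 162.

162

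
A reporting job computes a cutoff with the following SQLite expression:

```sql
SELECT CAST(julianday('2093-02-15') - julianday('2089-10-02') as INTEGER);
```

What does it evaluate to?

29 days remain in October 2089 after the 2nd (31 − 2).
Full months from November 2089 through January 2093 contribute their day counts.
Then 15 days into February 2093.
Total: 29 + 30 + 31 + 31 + 28 + 31 + 30 + 31 + 30 + 31 + 31 + 30 + 31 + 30 + 31 + 31 + 28 + 31 + 30 + 31 + 30 + 31 + 31 + 30 + 31 + 30 + 31 + 31 + 29 + 31 + 30 + 31 + 30 + 31 + 31 + 30 + 31 + 30 + 31 + 31 + 15 = 1232.

1232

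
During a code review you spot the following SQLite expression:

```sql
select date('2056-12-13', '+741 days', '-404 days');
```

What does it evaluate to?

2057-11-15

Applying '+741 days' to 2056-12-13: counting 741 days forward gives 2058-12-24.
Applying '-404 days' to 2058-12-24: counting 404 days back gives 2057-11-15.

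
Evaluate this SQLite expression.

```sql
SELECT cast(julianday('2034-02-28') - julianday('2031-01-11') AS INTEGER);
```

20 days remain in January 2031 after the 11th (31 − 11).
Full months from February 2031 through January 2034 contribute their day counts.
Then 28 days into February 2034.
Total: 20 + 28 + 31 + 30 + 31 + 30 + 31 + 31 + 30 + 31 + 30 + 31 + 31 + 29 + 31 + 30 + 31 + 30 + 31 + 31 + 30 + 31 + 30 + 31 + 31 + 28 + 31 + 30 + 31 + 30 + 31 + 31 + 30 + 31 + 30 + 31 + 31 + 28 = 1144.

1144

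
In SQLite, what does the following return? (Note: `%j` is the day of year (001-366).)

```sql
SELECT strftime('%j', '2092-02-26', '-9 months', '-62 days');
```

084

First apply '-9 months', '-62 days': 2092-02-26 → 2091-03-25.
Day-of-year for 2091-03-25: days since 2091-01-01 inclusive = 84, zero-padded to 084.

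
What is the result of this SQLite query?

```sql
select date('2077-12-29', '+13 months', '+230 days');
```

2079-09-16

Adding +13 months to 2077-12-29 gives 2079-01-29.
Applying '+230 days' to 2079-01-29: counting 230 days forward gives 2079-09-16.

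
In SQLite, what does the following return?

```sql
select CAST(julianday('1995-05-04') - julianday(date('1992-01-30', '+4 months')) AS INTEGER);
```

1069

Adding +4 months to 1992-01-30 gives 1992-05-30.
1 day remains in May 1992 after the 30th (31 − 30).
Full months from June 1992 through April 1995 contribute their day counts.
Then 4 days into May 1995.
Total: 1 + 30 + 31 + 31 + 30 + 31 + 30 + 31 + 31 + 28 + 31 + 30 + 31 + 30 + 31 + 31 + 30 + 31 + 30 + 31 + 31 + 28 + 31 + 30 + 31 + 30 + 31 + 31 + 30 + 31 + 30 + 31 + 31 + 28 + 31 + 30 + 4 = 1069.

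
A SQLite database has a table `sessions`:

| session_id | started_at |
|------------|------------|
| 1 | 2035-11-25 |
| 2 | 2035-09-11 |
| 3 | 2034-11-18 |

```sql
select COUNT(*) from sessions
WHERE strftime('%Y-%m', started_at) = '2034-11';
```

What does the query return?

Rows with year-month 2034-11: 2034-11-18 → 1.

1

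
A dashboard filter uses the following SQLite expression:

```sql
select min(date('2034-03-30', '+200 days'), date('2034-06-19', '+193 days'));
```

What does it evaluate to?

2034-10-16

date('2034-03-30', '+200 days') → 2034-10-16.
date('2034-06-19', '+193 days') → 2034-12-29.
Earlier of the two is 2034-10-16.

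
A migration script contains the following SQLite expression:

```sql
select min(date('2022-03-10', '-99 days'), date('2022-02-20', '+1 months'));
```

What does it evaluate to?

2021-12-01

date('2022-03-10', '-99 days') → 2021-12-01.
date('2022-02-20', '+1 months') → 2022-03-20.
Earlier of the two is 2021-12-01.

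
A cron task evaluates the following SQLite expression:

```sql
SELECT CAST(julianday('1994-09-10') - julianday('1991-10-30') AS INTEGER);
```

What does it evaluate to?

1046

1 day remains in October 1991 after the 30th (31 − 30).
Full months from November 1991 through August 1994 contribute their day counts.
Then 10 days into September 1994.
Total: 1 + 30 + 31 + 31 + 29 + 31 + 30 + 31 + 30 + 31 + 31 + 30 + 31 + 30 + 31 + 31 + 28 + 31 + 30 + 31 + 30 + 31 + 31 + 30 + 31 + 30 + 31 + 31 + 28 + 31 + 30 + 31 + 30 + 31 + 31 + 10 = 1046.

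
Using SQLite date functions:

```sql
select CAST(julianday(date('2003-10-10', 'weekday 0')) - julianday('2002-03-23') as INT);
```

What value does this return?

`weekday 0` advances to the next Sunday; 2003-10-10 is a Friday, so it moves forward to 2003-10-12.
8 days remain in March 2002 after the 23rd (31 − 23).
Full months from April 2002 through September 2003 contribute their day counts.
Then 12 days into October 2003.
Total: 8 + 30 + 31 + 30 + 31 + 31 + 30 + 31 + 30 + 31 + 31 + 28 + 31 + 30 + 31 + 30 + 31 + 31 + 30 + 12 = 568.

568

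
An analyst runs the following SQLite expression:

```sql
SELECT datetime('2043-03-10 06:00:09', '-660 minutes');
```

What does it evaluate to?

660 minutes = 11h 0m; -660 minutes from 2043-03-10 06:00:09 is 2043-03-09 19:00:09 (crosses midnight).

2043-03-09 19:00:09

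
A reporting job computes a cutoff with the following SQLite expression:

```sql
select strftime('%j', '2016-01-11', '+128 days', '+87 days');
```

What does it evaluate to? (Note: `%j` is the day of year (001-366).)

First apply '+128 days', '+87 days': 2016-01-11 → 2016-08-13.
Day-of-year for 2016-08-13: days since 2016-01-01 inclusive = 226, zero-padded to 226.

226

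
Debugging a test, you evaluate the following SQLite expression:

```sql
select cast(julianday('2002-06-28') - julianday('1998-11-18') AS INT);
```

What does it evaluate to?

1318

12 days remain in November 1998 after the 18th (30 − 18).
Full months from December 1998 through May 2002 contribute their day counts.
Then 28 days into June 2002.
Total: 12 + 31 + 31 + 28 + 31 + 30 + 31 + 30 + 31 + 31 + 30 + 31 + 30 + 31 + 31 + 29 + 31 + 30 + 31 + 30 + 31 + 31 + 30 + 31 + 30 + 31 + 31 + 28 + 31 + 30 + 31 + 30 + 31 + 31 + 30 + 31 + 30 + 31 + 31 + 28 + 31 + 30 + 31 + 28 = 1318.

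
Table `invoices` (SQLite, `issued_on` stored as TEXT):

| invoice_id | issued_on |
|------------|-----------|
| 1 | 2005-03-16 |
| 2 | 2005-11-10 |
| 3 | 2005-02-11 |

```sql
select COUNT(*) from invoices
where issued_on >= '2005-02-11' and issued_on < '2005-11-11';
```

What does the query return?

3

Rows in [2005-02-11, 2005-11-11): 2005-03-16, 2005-11-10, 2005-02-11 → 3 rows.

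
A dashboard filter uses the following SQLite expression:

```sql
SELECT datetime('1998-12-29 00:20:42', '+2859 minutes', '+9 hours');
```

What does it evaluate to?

2859 minutes = 47h 39m; +2859 minutes from 1998-12-29 00:20:42 is 1998-12-30 23:59:42 (crosses midnight).
+9 hours from 1998-12-30 23:59:42 is 1998-12-31 08:59:42 (crosses midnight).

1998-12-31 08:59:42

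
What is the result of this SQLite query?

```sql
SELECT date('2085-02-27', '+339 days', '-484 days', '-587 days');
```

2083-02-26

Applying '+339 days' to 2085-02-27: counting 339 days forward gives 2086-02-01.
Applying '-484 days' to 2086-02-01: counting 484 days back gives 2084-10-05.
Applying '-587 days' to 2084-10-05: counting 587 days back gives 2083-02-26.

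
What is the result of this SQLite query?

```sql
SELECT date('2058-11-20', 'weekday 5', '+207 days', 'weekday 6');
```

2059-06-21

`weekday 5` advances to the next Friday; 2058-11-20 is a Wednesday, so it moves forward to 2058-11-22.
Applying '+207 days' to 2058-11-22: counting 207 days forward gives 2059-06-17.
`weekday 6` advances to the next Saturday; 2059-06-17 is a Tuesday, so it moves forward to 2059-06-21.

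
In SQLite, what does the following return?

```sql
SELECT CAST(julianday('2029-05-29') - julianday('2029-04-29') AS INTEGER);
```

1 day remains in April 2029 after the 29th (30 − 29).
Then 29 days into May 2029.
Total: 1 + 29 = 30.

30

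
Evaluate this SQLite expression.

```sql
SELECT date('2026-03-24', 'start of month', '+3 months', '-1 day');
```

2026-05-31

`start of month` rewinds 2026-03-24 to 2026-03-01.
Adding +3 months to 2026-03-01 gives 2026-06-01.
Going back 1 day from 2026-06-01 reaches 2026-05-31 (last day of May, 31 days).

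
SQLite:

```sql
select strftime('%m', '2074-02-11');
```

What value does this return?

02

`%m` extracts the 2-digit month (01-12): 02.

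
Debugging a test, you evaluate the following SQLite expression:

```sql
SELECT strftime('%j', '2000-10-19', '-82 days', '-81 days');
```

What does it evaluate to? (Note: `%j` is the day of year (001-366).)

First apply '-82 days', '-81 days': 2000-10-19 → 2000-05-09.
Day-of-year for 2000-05-09: days since 2000-01-01 inclusive = 130, zero-padded to 130.

130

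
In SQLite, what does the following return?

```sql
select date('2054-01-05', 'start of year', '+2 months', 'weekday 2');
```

`start of year` rewinds 2054-01-05 to 2054-01-01.
Adding +2 months to 2054-01-01 gives 2054-03-01.
`weekday 2` advances to the next Tuesday; 2054-03-01 is a Sunday, so it moves forward to 2054-03-03.

2054-03-03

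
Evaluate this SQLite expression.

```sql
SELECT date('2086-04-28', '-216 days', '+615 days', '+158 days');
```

2087-11-06

Applying '-216 days' to 2086-04-28: counting 216 days back gives 2085-09-24.
Applying '+615 days' to 2085-09-24: counting 615 days forward gives 2087-06-01.
Applying '+158 days' to 2087-06-01: counting 158 days forward gives 2087-11-06.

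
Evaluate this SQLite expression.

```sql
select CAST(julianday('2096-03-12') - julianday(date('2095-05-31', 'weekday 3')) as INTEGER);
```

`weekday 3` advances to the next Wednesday; 2095-05-31 is a Tuesday, so it moves forward to 2095-06-01.
29 days remain in June 2095 after the 1st (30 − 1).
Full months from July 2095 through February 2096 contribute their day counts.
Then 12 days into March 2096.
Total: 29 + 31 + 31 + 30 + 31 + 30 + 31 + 31 + 29 + 12 = 285.

285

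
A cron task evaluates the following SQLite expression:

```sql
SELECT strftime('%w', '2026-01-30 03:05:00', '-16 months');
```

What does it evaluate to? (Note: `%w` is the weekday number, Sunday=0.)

1

First apply '-16 months': 2026-01-30 03:05:00 → 2024-09-30 03:05:00.
2024-09-30 is a Monday; with Sunday=0 that is 1.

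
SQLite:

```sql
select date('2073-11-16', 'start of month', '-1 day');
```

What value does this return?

2073-10-31

`start of month` rewinds 2073-11-16 to 2073-11-01.
Going back 1 day from 2073-11-01 reaches 2073-10-31 (last day of October, 31 days).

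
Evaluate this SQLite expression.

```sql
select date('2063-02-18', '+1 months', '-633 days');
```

Adding +1 month to 2063-02-18 gives 2063-03-18.
Applying '-633 days' to 2063-03-18: counting 633 days back gives 2061-06-23.

2061-06-23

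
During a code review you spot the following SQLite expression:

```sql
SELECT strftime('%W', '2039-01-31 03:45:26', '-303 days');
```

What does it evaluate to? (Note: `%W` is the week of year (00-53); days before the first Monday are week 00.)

First apply '-303 days': 2039-01-31 03:45:26 → 2038-04-03 03:45:26.
2038-04-03 is a Saturday. SQLite's %W counts Mondays since the year started; the result is 13.

13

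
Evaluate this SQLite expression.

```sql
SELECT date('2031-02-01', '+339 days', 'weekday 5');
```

2032-01-09

Applying '+339 days' to 2031-02-01: counting 339 days forward gives 2032-01-06.
`weekday 5` advances to the next Friday; 2032-01-06 is a Tuesday, so it moves forward to 2032-01-09.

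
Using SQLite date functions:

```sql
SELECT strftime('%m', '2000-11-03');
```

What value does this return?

`%m` extracts the 2-digit month (01-12): 11.

11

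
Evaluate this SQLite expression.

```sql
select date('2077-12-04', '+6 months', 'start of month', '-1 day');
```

Adding +6 months to 2077-12-04 gives 2078-06-04.
`start of month` rewinds 2078-06-04 to 2078-06-01.
Going back 1 day from 2078-06-01 reaches 2078-05-31 (last day of May, 31 days).

2078-05-31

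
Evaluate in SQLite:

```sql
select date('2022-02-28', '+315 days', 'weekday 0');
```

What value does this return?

2023-01-15

Applying '+315 days' to 2022-02-28: counting 315 days forward gives 2023-01-09.
`weekday 0` advances to the next Sunday; 2023-01-09 is a Monday, so it moves forward to 2023-01-15.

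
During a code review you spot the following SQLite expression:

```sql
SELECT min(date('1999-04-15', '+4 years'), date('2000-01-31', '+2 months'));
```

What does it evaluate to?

date('1999-04-15', '+4 years') → 2003-04-15.
date('2000-01-31', '+2 months') → 2000-03-31.
Earlier of the two is 2000-03-31.

2000-03-31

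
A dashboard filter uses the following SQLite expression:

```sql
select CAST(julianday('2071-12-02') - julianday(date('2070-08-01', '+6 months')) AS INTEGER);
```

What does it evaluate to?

Adding +6 months to 2070-08-01 gives 2071-02-01.
27 days remain in February 2071 after the 1st (28 − 1).
Full months from March 2071 through November 2071 contribute their day counts.
Then 2 days into December 2071.
Total: 27 + 31 + 30 + 31 + 30 + 31 + 31 + 30 + 31 + 30 + 2 = 304.

304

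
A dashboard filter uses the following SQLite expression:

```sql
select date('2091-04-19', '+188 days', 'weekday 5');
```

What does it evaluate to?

Applying '+188 days' to 2091-04-19: counting 188 days forward gives 2091-10-24.
`weekday 5` advances to the next Friday; 2091-10-24 is a Wednesday, so it moves forward to 2091-10-26.

2091-10-26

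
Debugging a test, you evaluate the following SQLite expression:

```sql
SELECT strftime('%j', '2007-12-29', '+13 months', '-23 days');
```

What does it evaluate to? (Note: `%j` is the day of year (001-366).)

First apply '+13 months', '-23 days': 2007-12-29 → 2009-01-06.
Day-of-year for 2009-01-06: days since 2009-01-01 inclusive = 6, zero-padded to 006.

006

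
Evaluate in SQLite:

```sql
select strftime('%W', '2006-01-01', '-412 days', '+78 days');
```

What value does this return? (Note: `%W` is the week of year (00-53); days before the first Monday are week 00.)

05

First apply '-412 days', '+78 days': 2006-01-01 → 2005-02-01.
2005-02-01 is a Tuesday. SQLite's %W counts Mondays since the year started; the result is 05.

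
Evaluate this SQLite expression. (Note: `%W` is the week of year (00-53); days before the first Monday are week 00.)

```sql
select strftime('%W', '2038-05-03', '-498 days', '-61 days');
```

First apply '-498 days', '-61 days': 2038-05-03 → 2036-10-21.
2036-10-21 is a Tuesday. SQLite's %W counts Mondays since the year started; the result is 42.

42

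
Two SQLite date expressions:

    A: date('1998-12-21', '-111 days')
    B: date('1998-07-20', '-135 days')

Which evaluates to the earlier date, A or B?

A = 1998-09-01.
B = 1998-03-07.
B is earlier.

B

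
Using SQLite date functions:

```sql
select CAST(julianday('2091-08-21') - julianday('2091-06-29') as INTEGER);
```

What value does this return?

1 day remains in June 2091 after the 29th (30 − 29).
July 2091: 31 days.
Then 21 days into August 2091.
Total: 1 + 31 + 21 = 53.

53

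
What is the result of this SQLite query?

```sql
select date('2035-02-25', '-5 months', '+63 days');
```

Adding -5 months to 2035-02-25 gives 2034-09-25.
Applying '+63 days' to 2034-09-25: counting 63 days forward gives 2034-11-27.

2034-11-27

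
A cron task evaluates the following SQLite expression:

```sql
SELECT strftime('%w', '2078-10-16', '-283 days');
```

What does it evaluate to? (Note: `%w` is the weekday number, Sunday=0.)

First apply '-283 days': 2078-10-16 → 2078-01-06.
2078-01-06 is a Thursday; with Sunday=0 that is 4.

4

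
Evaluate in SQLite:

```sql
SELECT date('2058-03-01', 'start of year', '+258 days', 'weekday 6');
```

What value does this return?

2058-09-21

`start of year` rewinds 2058-03-01 to 2058-01-01.
Applying '+258 days' to 2058-01-01: counting 258 days forward gives 2058-09-16.
`weekday 6` advances to the next Saturday; 2058-09-16 is a Monday, so it moves forward to 2058-09-21.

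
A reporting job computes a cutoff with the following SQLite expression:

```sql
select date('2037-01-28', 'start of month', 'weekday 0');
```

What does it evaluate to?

`start of month` rewinds 2037-01-28 to 2037-01-01.
`weekday 0` advances to the next Sunday; 2037-01-01 is a Thursday, so it moves forward to 2037-01-04.

2037-01-04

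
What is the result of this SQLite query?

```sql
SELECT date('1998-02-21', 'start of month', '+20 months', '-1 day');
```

1999-09-30

`start of month` rewinds 1998-02-21 to 1998-02-01.
Adding +20 months to 1998-02-01 gives 1999-10-01.
Going back 1 day from 1999-10-01 reaches 1999-09-30 (last day of September, 30 days).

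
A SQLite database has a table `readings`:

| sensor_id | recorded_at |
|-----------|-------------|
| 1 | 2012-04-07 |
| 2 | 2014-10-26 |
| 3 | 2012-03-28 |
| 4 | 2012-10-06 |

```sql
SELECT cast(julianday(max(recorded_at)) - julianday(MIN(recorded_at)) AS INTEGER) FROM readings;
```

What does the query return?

MIN = 2012-03-28, MAX = 2014-10-26.
3 days remain in March 2012 after the 28th (31 − 28).
Full months from April 2012 through September 2014 contribute their day counts.
Then 26 days into October 2014.
Total: 3 + 30 + 31 + 30 + 31 + 31 + 30 + 31 + 30 + 31 + 31 + 28 + 31 + 30 + 31 + 30 + 31 + 31 + 30 + 31 + 30 + 31 + 31 + 28 + 31 + 30 + 31 + 30 + 31 + 31 + 30 + 26 = 942.

942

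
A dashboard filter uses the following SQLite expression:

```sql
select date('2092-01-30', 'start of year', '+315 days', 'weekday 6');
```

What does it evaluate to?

2092-11-15

`start of year` rewinds 2092-01-30 to 2092-01-01.
Applying '+315 days' to 2092-01-01: counting 315 days forward gives 2092-11-11.
`weekday 6` advances to the next Saturday; 2092-11-11 is a Tuesday, so it moves forward to 2092-11-15.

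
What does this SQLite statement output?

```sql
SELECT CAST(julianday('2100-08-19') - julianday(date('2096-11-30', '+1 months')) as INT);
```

1327

Adding +1 month to 2096-11-30 gives 2096-12-30.
1 day remains in December 2096 after the 30th (31 − 30).
Full months from January 2097 through July 2100 contribute their day counts.
Then 19 days into August 2100.
Total: 1 + 31 + 28 + 31 + 30 + 31 + 30 + 31 + 31 + 30 + 31 + 30 + 31 + 31 + 28 + 31 + 30 + 31 + 30 + 31 + 31 + 30 + 31 + 30 + 31 + 31 + 28 + 31 + 30 + 31 + 30 + 31 + 31 + 30 + 31 + 30 + 31 + 31 + 28 + 31 + 30 + 31 + 30 + 31 + 19 = 1327.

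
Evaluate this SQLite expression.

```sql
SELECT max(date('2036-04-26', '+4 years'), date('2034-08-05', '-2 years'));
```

2040-04-26

date('2036-04-26', '+4 years') → 2040-04-26.
date('2034-08-05', '-2 years') → 2032-08-05.
Later of the two is 2040-04-26.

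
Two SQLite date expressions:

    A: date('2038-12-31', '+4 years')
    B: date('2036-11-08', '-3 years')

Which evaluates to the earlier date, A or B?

A = 2042-12-31.
B = 2033-11-08.
B is earlier.

B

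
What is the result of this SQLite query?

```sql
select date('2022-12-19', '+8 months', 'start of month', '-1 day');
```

2023-07-31

Adding +8 months to 2022-12-19 gives 2023-08-19.
`start of month` rewinds 2023-08-19 to 2023-08-01.
Going back 1 day from 2023-08-01 reaches 2023-07-31 (last day of July, 31 days).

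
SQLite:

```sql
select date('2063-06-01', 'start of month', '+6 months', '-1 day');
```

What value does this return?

2063-11-30

`start of month` rewinds 2063-06-01 to 2063-06-01.
Adding +6 months to 2063-06-01 gives 2063-12-01.
Going back 1 day from 2063-12-01 reaches 2063-11-30 (last day of November, 30 days).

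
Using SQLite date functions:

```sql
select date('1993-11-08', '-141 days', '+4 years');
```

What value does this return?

Applying '-141 days' to 1993-11-08: counting 141 days back gives 1993-06-20.
Adding +4 years to 1993-06-20 gives 1997-06-20.

1997-06-20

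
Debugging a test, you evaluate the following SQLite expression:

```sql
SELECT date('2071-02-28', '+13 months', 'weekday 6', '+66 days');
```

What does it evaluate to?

Adding +13 months to 2071-02-28 gives 2072-03-28.
`weekday 6` advances to the next Saturday; 2072-03-28 is a Monday, so it moves forward to 2072-04-02.
Applying '+66 days' to 2072-04-02: counting 66 days forward gives 2072-06-07.

2072-06-07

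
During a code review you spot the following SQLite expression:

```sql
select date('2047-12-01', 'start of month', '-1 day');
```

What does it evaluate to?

2047-11-30

`start of month` rewinds 2047-12-01 to 2047-12-01.
Going back 1 day from 2047-12-01 reaches 2047-11-30 (last day of November, 30 days).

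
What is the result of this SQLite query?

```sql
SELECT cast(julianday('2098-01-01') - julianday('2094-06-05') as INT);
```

25 days remain in June 2094 after the 5th (30 − 5).
Full months from July 2094 through December 2097 contribute their day counts.
Then 1 day into January 2098.
Total: 25 + 31 + 31 + 30 + 31 + 30 + 31 + 31 + 28 + 31 + 30 + 31 + 30 + 31 + 31 + 30 + 31 + 30 + 31 + 31 + 29 + 31 + 30 + 31 + 30 + 31 + 31 + 30 + 31 + 30 + 31 + 31 + 28 + 31 + 30 + 31 + 30 + 31 + 31 + 30 + 31 + 30 + 31 + 1 = 1306.

1306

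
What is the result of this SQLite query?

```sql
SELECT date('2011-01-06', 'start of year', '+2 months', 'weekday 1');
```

`start of year` rewinds 2011-01-06 to 2011-01-01.
Adding +2 months to 2011-01-01 gives 2011-03-01.
`weekday 1` advances to the next Monday; 2011-03-01 is a Tuesday, so it moves forward to 2011-03-07.

2011-03-07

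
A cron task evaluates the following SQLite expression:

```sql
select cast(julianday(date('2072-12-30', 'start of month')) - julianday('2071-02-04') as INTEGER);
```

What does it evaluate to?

`start of month` rewinds 2072-12-30 to 2072-12-01.
24 days remain in February 2071 after the 4th (28 − 4).
Full months from March 2071 through November 2072 contribute their day counts.
Then 1 day into December 2072.
Total: 24 + 31 + 30 + 31 + 30 + 31 + 31 + 30 + 31 + 30 + 31 + 31 + 29 + 31 + 30 + 31 + 30 + 31 + 31 + 30 + 31 + 30 + 1 = 666.

666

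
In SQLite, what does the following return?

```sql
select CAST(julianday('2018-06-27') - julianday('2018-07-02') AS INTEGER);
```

-5

3 days remain in June 2018 after the 27th (30 − 27).
Then 2 days into July 2018.
Total: 3 + 2 = 5.
The subtraction is earlier − later, so the result is −5 → -5.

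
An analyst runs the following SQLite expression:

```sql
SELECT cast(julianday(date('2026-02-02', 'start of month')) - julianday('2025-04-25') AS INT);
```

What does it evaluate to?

282

`start of month` rewinds 2026-02-02 to 2026-02-01.
5 days remain in April 2025 after the 25th (30 − 25).
Full months from May 2025 through January 2026 contribute their day counts.
Then 1 day into February 2026.
Total: 5 + 31 + 30 + 31 + 31 + 30 + 31 + 30 + 31 + 31 + 1 = 282.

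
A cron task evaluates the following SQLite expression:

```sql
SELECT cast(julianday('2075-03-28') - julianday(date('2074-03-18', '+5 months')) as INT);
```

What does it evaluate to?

Adding +5 months to 2074-03-18 gives 2074-08-18.
13 days remain in August 2074 after the 18th (31 − 18).
Full months from September 2074 through February 2075 contribute their day counts.
Then 28 days into March 2075.
Total: 13 + 30 + 31 + 30 + 31 + 31 + 28 + 28 = 222.

222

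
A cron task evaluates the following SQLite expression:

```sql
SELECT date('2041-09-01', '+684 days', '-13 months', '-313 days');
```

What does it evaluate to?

Applying '+684 days' to 2041-09-01: counting 684 days forward gives 2043-07-17.
Adding -13 months to 2043-07-17 gives 2042-06-17.
Applying '-313 days' to 2042-06-17: counting 313 days back gives 2041-08-08.

2041-08-08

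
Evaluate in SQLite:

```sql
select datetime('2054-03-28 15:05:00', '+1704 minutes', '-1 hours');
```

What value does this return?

1704 minutes = 28h 24m; +1704 minutes from 2054-03-28 15:05:00 is 2054-03-29 19:29:00 (crosses midnight).
-1 hours from 2054-03-29 19:29:00 is 2054-03-29 18:29:00.

2054-03-29 18:29:00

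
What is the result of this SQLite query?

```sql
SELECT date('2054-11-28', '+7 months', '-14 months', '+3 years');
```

Adding +7 months to 2054-11-28 gives 2055-06-28.
Adding -14 months to 2055-06-28 gives 2054-04-28.
Adding +3 years to 2054-04-28 gives 2057-04-28.

2057-04-28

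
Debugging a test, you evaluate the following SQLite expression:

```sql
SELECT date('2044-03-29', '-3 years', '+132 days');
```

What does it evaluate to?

2041-08-08

Adding -3 years to 2044-03-29 gives 2041-03-29.
Applying '+132 days' to 2041-03-29: counting 132 days forward gives 2041-08-08.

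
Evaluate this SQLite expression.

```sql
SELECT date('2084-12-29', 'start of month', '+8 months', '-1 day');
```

2085-07-31

`start of month` rewinds 2084-12-29 to 2084-12-01.
Adding +8 months to 2084-12-01 gives 2085-08-01.
Going back 1 day from 2085-08-01 reaches 2085-07-31 (last day of July, 31 days).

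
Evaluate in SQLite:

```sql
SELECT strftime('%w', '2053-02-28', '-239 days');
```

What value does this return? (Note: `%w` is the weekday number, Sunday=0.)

4

First apply '-239 days': 2053-02-28 → 2052-07-04.
2052-07-04 is a Thursday; with Sunday=0 that is 4.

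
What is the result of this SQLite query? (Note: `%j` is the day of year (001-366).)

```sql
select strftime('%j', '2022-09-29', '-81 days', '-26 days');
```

165

First apply '-81 days', '-26 days': 2022-09-29 → 2022-06-14.
Day-of-year for 2022-06-14: days since 2022-01-01 inclusive = 165, zero-padded to 165.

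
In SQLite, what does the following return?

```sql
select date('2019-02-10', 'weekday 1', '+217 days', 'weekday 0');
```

2019-09-22

`weekday 1` advances to the next Monday; 2019-02-10 is a Sunday, so it moves forward to 2019-02-11.
Applying '+217 days' to 2019-02-11: counting 217 days forward gives 2019-09-16.
`weekday 0` advances to the next Sunday; 2019-09-16 is a Monday, so it moves forward to 2019-09-22.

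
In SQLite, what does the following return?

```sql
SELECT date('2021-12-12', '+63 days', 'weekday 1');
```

Applying '+63 days' to 2021-12-12: counting 63 days forward gives 2022-02-13.
`weekday 1` advances to the next Monday; 2022-02-13 is a Sunday, so it moves forward to 2022-02-14.

2022-02-14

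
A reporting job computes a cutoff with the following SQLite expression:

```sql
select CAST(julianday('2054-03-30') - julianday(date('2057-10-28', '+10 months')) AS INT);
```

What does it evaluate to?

Adding +10 months to 2057-10-28 gives 2058-08-28.
1 day remains in March 2054 after the 30th (31 − 30).
Full months from April 2054 through July 2058 contribute their day counts.
Then 28 days into August 2058.
Total: 1 + 30 + 31 + 30 + 31 + 31 + 30 + 31 + 30 + 31 + 31 + 28 + 31 + 30 + 31 + 30 + 31 + 31 + 30 + 31 + 30 + 31 + 31 + 29 + 31 + 30 + 31 + 30 + 31 + 31 + 30 + 31 + 30 + 31 + 31 + 28 + 31 + 30 + 31 + 30 + 31 + 31 + 30 + 31 + 30 + 31 + 31 + 28 + 31 + 30 + 31 + 30 + 31 + 28 = 1612.
The subtraction is earlier − later, so the result is −1612 → -1612.

-1612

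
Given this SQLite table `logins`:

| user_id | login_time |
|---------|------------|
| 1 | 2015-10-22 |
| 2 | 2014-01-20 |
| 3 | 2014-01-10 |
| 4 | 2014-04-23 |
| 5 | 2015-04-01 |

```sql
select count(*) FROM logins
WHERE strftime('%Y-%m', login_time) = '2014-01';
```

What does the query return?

2

Rows with year-month 2014-01: 2014-01-20, 2014-01-10 → 2.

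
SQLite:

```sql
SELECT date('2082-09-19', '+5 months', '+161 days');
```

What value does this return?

2083-07-30

Adding +5 months to 2082-09-19 gives 2083-02-19.
Applying '+161 days' to 2083-02-19: counting 161 days forward gives 2083-07-30.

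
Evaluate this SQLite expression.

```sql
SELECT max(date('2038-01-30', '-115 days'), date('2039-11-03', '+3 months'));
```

2040-02-03

date('2038-01-30', '-115 days') → 2037-10-07.
date('2039-11-03', '+3 months') → 2040-02-03.
Later of the two is 2040-02-03.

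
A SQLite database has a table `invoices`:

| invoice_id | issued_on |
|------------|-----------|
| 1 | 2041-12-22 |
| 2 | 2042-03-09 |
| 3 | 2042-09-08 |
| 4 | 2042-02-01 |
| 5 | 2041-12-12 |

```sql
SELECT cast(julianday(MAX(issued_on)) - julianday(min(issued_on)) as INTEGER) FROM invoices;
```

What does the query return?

270

MIN = 2041-12-12, MAX = 2042-09-08.
19 days remain in December 2041 after the 12th (31 − 12).
Full months from January 2042 through August 2042 contribute their day counts.
Then 8 days into September 2042.
Total: 19 + 31 + 28 + 31 + 30 + 31 + 30 + 31 + 31 + 8 = 270.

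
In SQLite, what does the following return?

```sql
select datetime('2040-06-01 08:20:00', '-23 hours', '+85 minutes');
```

2040-05-31 10:45:00

-23 hours from 2040-06-01 08:20:00 is 2040-05-31 09:20:00 (crosses midnight).
85 minutes = 1h 25m; +85 minutes from 2040-05-31 09:20:00 is 2040-05-31 10:45:00.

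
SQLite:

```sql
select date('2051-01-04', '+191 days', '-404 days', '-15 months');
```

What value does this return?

Applying '+191 days' to 2051-01-04: counting 191 days forward gives 2051-07-14.
Applying '-404 days' to 2051-07-14: counting 404 days back gives 2050-06-05.
Adding -15 months to 2050-06-05 gives 2049-03-05.

2049-03-05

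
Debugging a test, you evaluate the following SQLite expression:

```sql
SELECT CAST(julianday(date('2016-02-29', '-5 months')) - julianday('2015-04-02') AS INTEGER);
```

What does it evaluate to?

180

Adding -5 months to 2016-02-29 gives 2015-09-29.
28 days remain in April 2015 after the 2nd (30 − 2).
May 2015: 31 days.
June 2015: 30 days.
July 2015: 31 days.
August 2015: 31 days.
Then 29 days into September 2015.
Total: 28 + 31 + 30 + 31 + 31 + 29 = 180.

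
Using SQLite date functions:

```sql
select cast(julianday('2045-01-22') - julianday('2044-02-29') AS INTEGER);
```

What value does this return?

0 days remain in February 2044 after the 29th (29 − 29).
Full months from March 2044 through December 2044 contribute their day counts.
Then 22 days into January 2045.
Total: 0 + 31 + 30 + 31 + 30 + 31 + 31 + 30 + 31 + 30 + 31 + 22 = 328.

328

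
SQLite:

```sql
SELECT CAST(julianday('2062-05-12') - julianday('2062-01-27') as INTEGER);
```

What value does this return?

4 days remain in January 2062 after the 27th (31 − 27).
February 2062: 28 days.
March 2062: 31 days.
April 2062: 30 days.
Then 12 days into May 2062.
Total: 4 + 28 + 31 + 30 + 12 = 105.

105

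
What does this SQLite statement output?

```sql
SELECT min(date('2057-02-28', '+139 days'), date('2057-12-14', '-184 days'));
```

2057-06-13

date('2057-02-28', '+139 days') → 2057-07-17.
date('2057-12-14', '-184 days') → 2057-06-13.
Earlier of the two is 2057-06-13.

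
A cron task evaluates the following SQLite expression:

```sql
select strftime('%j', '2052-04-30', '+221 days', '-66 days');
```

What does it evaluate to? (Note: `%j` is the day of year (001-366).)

276

First apply '+221 days', '-66 days': 2052-04-30 → 2052-10-02.
Day-of-year for 2052-10-02: days since 2052-01-01 inclusive = 276, zero-padded to 276.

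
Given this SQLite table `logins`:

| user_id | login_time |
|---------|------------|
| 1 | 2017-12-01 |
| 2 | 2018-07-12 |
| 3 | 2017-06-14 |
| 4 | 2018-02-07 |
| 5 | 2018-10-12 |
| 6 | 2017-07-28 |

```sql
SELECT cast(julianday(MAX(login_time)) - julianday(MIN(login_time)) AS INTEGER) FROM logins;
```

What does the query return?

485

MIN = 2017-06-14, MAX = 2018-10-12.
16 days remain in June 2017 after the 14th (30 − 14).
Full months from July 2017 through September 2018 contribute their day counts.
Then 12 days into October 2018.
Total: 16 + 31 + 31 + 30 + 31 + 30 + 31 + 31 + 28 + 31 + 30 + 31 + 30 + 31 + 31 + 30 + 12 = 485.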